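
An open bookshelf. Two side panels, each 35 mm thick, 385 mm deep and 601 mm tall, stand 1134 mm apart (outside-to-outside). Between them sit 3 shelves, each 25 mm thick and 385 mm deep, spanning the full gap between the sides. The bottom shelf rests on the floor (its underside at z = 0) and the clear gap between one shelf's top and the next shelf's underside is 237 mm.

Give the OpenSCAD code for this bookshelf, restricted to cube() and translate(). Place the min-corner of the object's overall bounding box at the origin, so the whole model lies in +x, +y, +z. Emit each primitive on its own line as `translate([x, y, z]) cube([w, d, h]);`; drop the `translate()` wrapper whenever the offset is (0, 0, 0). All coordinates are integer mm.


cube([35, 385, 601]);
translate([1099, 0, 0]) cube([35, 385, 601]);
translate([35, 0, 0]) cube([1064, 385, 25]);
translate([35, 0, 262]) cube([1064, 385, 25]);
translate([35, 0, 524]) cube([1064, 385, 25]);


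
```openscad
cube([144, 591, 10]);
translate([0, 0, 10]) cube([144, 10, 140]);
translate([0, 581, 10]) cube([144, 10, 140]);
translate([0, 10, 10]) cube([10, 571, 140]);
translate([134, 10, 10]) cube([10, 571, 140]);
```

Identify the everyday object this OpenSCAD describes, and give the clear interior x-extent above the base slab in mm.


An open box. The internal width is 124 mm.

A 144×591 base slab with four walls standing on it — an open box. The base is 144 mm wide and the walls are 10 mm thick, so the internal width is 144 − 2 × 10 = 124 mm.


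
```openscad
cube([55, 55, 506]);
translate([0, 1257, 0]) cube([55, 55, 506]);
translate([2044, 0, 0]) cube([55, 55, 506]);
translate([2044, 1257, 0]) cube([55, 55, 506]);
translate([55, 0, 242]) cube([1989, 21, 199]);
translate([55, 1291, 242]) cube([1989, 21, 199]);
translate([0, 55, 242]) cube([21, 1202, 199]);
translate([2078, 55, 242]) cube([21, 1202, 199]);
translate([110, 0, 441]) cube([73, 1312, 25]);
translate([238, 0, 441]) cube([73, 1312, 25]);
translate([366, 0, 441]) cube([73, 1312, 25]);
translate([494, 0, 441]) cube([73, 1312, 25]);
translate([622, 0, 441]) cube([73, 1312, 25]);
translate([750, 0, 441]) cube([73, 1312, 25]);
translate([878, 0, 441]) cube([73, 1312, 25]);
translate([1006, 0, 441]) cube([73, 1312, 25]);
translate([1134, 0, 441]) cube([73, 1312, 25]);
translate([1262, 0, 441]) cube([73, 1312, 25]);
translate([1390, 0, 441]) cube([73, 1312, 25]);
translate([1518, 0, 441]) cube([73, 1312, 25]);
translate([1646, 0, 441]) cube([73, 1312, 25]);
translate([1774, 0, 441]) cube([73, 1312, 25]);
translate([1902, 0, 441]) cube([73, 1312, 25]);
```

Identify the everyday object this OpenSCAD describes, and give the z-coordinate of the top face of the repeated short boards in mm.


A bed frame. The slat-top height is 466 mm.

Four posts, four rails, and a row of slats — a bed frame. Slats sit on the rails at z = 242 + 199 = 441; with slat thickness 25, the top is 466 mm.


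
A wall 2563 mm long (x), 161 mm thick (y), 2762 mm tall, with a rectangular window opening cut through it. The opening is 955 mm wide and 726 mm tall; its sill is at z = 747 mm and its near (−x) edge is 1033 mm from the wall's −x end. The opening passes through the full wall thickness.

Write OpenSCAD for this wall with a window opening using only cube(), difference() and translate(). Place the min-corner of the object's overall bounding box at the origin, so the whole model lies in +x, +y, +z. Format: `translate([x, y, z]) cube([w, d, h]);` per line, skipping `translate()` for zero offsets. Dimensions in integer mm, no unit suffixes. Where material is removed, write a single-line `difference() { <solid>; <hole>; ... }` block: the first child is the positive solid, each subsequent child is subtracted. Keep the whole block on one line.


difference() { cube([2563, 161, 2762]); translate([1033, 0, 747]) cube([955, 161, 726]); }


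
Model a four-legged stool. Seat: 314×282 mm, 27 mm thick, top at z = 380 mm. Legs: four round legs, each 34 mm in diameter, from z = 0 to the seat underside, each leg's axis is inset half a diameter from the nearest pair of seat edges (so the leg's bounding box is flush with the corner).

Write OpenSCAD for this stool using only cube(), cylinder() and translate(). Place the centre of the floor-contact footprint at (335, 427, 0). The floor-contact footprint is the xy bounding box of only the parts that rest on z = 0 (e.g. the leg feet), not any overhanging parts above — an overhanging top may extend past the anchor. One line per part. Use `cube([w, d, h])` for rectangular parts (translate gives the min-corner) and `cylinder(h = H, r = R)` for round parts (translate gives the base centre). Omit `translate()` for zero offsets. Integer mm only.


// leg_h = 380 - 27 = 353
translate([178, 286, 353]) cube([314, 282, 27]);
translate([195, 303, 0]) cylinder(h = 353, r = 17);
translate([475, 303, 0]) cylinder(h = 353, r = 17);
translate([195, 551, 0]) cylinder(h = 353, r = 17);
translate([475, 551, 0]) cylinder(h = 353, r = 17);


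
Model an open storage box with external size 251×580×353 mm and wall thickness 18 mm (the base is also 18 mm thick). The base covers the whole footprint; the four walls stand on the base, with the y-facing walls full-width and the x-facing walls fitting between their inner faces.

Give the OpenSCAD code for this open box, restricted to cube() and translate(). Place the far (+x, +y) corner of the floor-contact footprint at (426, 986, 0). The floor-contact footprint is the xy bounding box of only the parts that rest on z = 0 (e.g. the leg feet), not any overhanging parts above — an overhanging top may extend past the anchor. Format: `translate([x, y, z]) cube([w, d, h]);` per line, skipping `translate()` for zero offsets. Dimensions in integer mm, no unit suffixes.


translate([175, 406, 0]) cube([251, 580, 18]);
translate([175, 406, 18]) cube([251, 18, 335]);
translate([175, 968, 18]) cube([251, 18, 335]);
translate([175, 424, 18]) cube([18, 544, 335]);
translate([408, 424, 18]) cube([18, 544, 335]);


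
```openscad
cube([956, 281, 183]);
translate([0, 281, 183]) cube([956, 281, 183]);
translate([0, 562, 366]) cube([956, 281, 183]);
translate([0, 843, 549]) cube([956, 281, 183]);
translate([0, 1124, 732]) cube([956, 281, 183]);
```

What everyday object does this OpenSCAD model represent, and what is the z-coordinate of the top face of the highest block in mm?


A staircase. The total rise is 915 mm.

5 identical blocks, each offset up and back from the previous — a staircase. Each step is 183 mm tall and there are 5 of them, so the total rise is 5 × 183 = 915 mm.


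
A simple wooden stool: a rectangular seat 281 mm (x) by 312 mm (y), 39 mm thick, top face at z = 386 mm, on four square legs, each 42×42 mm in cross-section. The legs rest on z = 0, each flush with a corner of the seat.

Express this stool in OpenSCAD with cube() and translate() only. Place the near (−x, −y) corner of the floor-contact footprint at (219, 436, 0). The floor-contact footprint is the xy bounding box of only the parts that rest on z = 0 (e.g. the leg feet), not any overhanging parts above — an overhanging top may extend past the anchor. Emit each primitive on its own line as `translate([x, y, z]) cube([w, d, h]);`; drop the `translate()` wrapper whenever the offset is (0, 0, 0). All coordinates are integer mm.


translate([219, 436, 347]) cube([281, 312, 39]);
translate([219, 436, 0]) cube([42, 42, 347]);
translate([458, 436, 0]) cube([42, 42, 347]);
translate([219, 706, 0]) cube([42, 42, 347]);
translate([458, 706, 0]) cube([42, 42, 347]);


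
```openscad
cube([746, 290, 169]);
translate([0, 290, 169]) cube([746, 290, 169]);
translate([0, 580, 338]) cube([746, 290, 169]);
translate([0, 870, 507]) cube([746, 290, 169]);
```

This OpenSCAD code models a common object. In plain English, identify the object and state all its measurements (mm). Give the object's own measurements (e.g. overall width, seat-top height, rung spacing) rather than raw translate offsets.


A straight staircase of 4 solid steps. Each step is 746 mm wide (x), 290 mm deep (y, the going) and 169 mm tall (the rise). The first step rests on the floor; each subsequent step sits one going further in +y and one rise higher in +z, directly behind and above the previous step with no overlap.


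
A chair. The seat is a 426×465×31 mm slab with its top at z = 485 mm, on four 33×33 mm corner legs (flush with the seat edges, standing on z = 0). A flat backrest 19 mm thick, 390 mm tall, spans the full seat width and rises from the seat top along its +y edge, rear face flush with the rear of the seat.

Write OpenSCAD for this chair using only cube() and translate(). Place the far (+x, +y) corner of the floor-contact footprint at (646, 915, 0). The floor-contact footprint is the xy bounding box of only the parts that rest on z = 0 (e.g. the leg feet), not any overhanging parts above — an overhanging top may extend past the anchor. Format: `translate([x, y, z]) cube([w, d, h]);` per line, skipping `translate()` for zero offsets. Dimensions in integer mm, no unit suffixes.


translate([220, 450, 454]) cube([426, 465, 31]);
translate([220, 450, 0]) cube([33, 33, 454]);
translate([613, 450, 0]) cube([33, 33, 454]);
translate([220, 882, 0]) cube([33, 33, 454]);
translate([613, 882, 0]) cube([33, 33, 454]);
translate([220, 896, 485]) cube([426, 19, 390]);


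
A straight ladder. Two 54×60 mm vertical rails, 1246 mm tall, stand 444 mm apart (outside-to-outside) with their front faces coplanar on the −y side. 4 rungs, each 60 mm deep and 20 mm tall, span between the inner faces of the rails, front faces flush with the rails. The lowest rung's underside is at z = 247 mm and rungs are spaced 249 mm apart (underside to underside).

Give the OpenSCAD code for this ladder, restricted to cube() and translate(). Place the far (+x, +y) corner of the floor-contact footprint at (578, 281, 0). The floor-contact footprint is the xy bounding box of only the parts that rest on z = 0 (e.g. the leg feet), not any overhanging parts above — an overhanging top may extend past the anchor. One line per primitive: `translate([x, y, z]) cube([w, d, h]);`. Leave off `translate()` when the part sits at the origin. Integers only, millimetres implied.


translate([134, 221, 0]) cube([54, 60, 1246]);
translate([524, 221, 0]) cube([54, 60, 1246]);
translate([188, 221, 247]) cube([336, 60, 20]);
translate([188, 221, 496]) cube([336, 60, 20]);
translate([188, 221, 745]) cube([336, 60, 20]);
translate([188, 221, 994]) cube([336, 60, 20]);


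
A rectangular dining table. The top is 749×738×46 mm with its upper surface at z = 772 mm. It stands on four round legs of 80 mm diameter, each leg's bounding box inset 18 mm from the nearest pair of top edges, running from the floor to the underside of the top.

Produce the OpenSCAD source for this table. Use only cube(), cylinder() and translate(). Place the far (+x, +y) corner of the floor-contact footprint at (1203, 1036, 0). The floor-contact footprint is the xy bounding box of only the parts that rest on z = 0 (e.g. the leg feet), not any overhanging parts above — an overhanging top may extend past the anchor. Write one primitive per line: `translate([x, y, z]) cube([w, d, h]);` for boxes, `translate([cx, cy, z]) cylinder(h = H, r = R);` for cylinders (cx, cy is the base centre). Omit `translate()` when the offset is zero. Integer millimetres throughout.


translate([472, 316, 726]) cube([749, 738, 46]);
translate([530, 374, 0]) cylinder(h = 726, r = 40);
translate([1163, 374, 0]) cylinder(h = 726, r = 40);
translate([530, 996, 0]) cylinder(h = 726, r = 40);
translate([1163, 996, 0]) cylinder(h = 726, r = 40);


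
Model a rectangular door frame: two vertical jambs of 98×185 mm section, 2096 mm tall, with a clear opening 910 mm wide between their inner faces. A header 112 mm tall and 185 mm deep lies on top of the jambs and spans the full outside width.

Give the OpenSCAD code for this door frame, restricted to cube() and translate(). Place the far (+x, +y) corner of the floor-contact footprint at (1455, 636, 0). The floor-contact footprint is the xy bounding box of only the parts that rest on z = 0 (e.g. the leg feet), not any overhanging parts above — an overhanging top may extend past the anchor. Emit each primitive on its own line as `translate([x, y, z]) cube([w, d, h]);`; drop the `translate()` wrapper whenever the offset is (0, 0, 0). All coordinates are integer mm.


translate([349, 451, 0]) cube([98, 185, 2096]);
translate([1357, 451, 0]) cube([98, 185, 2096]);
translate([349, 451, 2096]) cube([1106, 185, 112]);


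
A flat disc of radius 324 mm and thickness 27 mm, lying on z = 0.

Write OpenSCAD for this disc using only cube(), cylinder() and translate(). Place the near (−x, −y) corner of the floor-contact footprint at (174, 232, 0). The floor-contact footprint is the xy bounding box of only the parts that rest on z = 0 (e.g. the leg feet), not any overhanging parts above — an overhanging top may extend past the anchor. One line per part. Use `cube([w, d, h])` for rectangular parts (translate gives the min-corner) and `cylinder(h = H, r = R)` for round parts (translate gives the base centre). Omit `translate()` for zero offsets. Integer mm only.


translate([498, 556, 0]) cylinder(h = 27, r = 324);


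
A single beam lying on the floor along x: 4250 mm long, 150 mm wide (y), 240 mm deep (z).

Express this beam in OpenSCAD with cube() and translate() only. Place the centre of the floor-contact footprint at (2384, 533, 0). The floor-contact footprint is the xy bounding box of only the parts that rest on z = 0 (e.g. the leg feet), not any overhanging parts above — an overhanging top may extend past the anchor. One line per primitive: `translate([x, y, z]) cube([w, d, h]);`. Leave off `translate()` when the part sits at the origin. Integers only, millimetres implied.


translate([259, 458, 0]) cube([4250, 150, 240]);


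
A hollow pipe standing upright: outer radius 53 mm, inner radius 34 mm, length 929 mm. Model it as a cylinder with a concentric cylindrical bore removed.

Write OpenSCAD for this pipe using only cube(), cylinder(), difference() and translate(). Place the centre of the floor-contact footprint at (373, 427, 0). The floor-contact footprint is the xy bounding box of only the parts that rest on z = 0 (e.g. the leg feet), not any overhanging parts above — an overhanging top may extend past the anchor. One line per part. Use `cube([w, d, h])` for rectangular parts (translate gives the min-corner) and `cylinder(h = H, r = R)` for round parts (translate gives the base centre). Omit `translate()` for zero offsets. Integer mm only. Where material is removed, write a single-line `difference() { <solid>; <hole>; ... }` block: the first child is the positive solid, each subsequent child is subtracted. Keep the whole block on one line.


difference() { translate([373, 427, 0]) cylinder(h = 929, r = 53); translate([373, 427, 0]) cylinder(h = 929, r = 34); }


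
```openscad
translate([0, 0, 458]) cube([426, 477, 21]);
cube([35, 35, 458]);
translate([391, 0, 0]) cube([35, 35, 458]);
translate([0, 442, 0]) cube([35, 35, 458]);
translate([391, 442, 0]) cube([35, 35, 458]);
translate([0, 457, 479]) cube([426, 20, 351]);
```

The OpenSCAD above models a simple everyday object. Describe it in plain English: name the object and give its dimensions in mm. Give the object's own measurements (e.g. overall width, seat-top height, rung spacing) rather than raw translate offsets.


A chair. The seat is a 426×477×21 mm slab with its top at z = 479 mm, on four 35×35 mm corner legs (flush with the seat edges, standing on z = 0). A flat backrest 20 mm thick, 351 mm tall, spans the full seat width and rises from the seat top along its +y edge, rear face flush with the rear of the seat.


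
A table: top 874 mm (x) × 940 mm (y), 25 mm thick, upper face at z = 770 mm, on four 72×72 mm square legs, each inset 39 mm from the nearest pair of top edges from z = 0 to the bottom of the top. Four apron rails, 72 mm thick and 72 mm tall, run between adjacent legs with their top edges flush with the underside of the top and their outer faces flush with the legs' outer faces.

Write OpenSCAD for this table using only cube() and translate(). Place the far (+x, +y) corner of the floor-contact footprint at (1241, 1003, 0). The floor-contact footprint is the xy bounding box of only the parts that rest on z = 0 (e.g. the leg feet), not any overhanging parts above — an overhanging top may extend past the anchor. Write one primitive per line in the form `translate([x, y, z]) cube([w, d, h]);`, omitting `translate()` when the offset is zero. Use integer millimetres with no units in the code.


// leg_h = 770 - 25 = 745
// apron z = 745 - 72 = 673
translate([406, 102, 745]) cube([874, 940, 25]);
translate([445, 141, 0]) cube([72, 72, 745]);
translate([1169, 141, 0]) cube([72, 72, 745]);
translate([445, 931, 0]) cube([72, 72, 745]);
translate([1169, 931, 0]) cube([72, 72, 745]);
translate([517, 141, 673]) cube([652, 72, 72]);
translate([517, 931, 673]) cube([652, 72, 72]);
translate([445, 213, 673]) cube([72, 718, 72]);
translate([1169, 213, 673]) cube([72, 718, 72]);


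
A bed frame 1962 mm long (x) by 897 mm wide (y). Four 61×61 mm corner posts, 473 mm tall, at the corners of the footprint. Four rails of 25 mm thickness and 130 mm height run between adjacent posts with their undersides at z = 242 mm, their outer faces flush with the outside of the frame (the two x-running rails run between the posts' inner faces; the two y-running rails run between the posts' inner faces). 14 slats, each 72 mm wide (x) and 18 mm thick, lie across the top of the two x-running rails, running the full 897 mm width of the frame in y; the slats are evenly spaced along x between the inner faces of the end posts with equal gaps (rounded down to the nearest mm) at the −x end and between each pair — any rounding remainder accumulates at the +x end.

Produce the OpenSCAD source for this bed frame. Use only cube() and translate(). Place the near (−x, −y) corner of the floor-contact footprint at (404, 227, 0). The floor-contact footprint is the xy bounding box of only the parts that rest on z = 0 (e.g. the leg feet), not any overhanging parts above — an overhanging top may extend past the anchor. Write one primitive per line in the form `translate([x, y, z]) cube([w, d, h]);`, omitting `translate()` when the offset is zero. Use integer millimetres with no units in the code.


// slat z = rail_z + rail_h = 242 + 130 = 372
// slat gap = ⌊(1840 − 14·72) / 15⌋ = 55
translate([404, 227, 0]) cube([61, 61, 473]);
translate([404, 1063, 0]) cube([61, 61, 473]);
translate([2305, 227, 0]) cube([61, 61, 473]);
translate([2305, 1063, 0]) cube([61, 61, 473]);
translate([465, 227, 242]) cube([1840, 25, 130]);
translate([465, 1099, 242]) cube([1840, 25, 130]);
translate([404, 288, 242]) cube([25, 775, 130]);
translate([2341, 288, 242]) cube([25, 775, 130]);
translate([520, 227, 372]) cube([72, 897, 18]);
translate([647, 227, 372]) cube([72, 897, 18]);
translate([774, 227, 372]) cube([72, 897, 18]);
translate([901, 227, 372]) cube([72, 897, 18]);
translate([1028, 227, 372]) cube([72, 897, 18]);
translate([1155, 227, 372]) cube([72, 897, 18]);
translate([1282, 227, 372]) cube([72, 897, 18]);
translate([1409, 227, 372]) cube([72, 897, 18]);
translate([1536, 227, 372]) cube([72, 897, 18]);
translate([1663, 227, 372]) cube([72, 897, 18]);
translate([1790, 227, 372]) cube([72, 897, 18]);
translate([1917, 227, 372]) cube([72, 897, 18]);
translate([2044, 227, 372]) cube([72, 897, 18]);
translate([2171, 227, 372]) cube([72, 897, 18]);


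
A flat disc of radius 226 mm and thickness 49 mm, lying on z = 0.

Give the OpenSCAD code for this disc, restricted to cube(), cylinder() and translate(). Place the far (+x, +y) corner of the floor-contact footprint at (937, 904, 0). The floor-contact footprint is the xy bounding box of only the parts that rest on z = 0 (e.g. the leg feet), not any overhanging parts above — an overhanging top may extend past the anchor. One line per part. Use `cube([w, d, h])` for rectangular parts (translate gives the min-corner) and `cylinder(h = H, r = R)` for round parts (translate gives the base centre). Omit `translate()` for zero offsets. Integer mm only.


translate([711, 678, 0]) cylinder(h = 49, r = 226);


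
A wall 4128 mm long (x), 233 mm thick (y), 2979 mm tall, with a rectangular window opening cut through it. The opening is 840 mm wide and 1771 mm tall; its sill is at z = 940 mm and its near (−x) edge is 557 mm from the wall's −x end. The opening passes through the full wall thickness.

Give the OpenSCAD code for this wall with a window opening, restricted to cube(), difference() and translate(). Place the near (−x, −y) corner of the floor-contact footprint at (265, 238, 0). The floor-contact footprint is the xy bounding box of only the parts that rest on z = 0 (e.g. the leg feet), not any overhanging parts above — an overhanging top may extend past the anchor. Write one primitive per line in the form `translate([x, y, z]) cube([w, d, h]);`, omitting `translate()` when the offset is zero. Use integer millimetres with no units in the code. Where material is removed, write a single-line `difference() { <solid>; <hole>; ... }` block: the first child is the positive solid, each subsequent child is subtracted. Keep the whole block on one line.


difference() { translate([265, 238, 0]) cube([4128, 233, 2979]); translate([822, 238, 940]) cube([840, 233, 1771]); }


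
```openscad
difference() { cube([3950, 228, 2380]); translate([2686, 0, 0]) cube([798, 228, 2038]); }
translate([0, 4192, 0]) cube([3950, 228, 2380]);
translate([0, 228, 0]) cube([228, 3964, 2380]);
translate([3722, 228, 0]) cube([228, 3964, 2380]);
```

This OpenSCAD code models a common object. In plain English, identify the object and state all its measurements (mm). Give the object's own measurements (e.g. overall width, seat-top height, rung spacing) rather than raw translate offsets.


A single room: four walls, each 2380 mm tall and 228 mm thick, enclosing an outside footprint 3950×4420 mm (x × y), no floor or roof. The front and back walls (−y and +y sides) run the full x-width; the side walls fit between their inner faces. A door opening 798 mm wide and 2038 mm tall is cut through the front wall from the floor up, its −x edge 2686 mm from the wall's −x end.


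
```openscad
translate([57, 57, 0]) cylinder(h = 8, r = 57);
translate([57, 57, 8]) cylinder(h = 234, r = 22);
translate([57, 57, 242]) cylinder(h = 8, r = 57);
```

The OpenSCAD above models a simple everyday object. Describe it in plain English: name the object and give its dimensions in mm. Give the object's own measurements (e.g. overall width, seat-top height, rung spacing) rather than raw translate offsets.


A spool: two coaxial disc flanges of radius 57 mm and thickness 8 mm, joined by a core cylinder of radius 22 mm and height 234 mm. The lower flange rests on z = 0 and the three cylinders share a vertical axis.


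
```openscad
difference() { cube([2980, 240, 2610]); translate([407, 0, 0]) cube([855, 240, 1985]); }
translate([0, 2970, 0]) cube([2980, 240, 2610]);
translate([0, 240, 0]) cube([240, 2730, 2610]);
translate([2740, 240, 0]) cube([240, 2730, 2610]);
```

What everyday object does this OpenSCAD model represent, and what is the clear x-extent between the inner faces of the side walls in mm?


A single room. The interior width is 2500 mm.

Four walls enclosing a rectangle with a door in the front wall — a room. Outside width 2980 minus two 240 mm walls gives 2500 mm.


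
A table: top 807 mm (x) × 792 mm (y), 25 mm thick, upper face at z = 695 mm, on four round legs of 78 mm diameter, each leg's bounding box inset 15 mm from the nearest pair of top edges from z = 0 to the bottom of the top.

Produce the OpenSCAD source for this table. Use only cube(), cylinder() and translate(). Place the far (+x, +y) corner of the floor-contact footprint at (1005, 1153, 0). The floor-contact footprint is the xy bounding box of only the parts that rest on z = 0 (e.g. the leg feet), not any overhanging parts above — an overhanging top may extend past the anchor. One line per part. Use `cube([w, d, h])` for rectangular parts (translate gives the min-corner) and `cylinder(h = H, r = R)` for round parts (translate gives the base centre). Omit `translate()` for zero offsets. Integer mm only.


// leg_h = 695 - 25 = 670
translate([213, 376, 670]) cube([807, 792, 25]);
translate([267, 430, 0]) cylinder(h = 670, r = 39);
translate([966, 430, 0]) cylinder(h = 670, r = 39);
translate([267, 1114, 0]) cylinder(h = 670, r = 39);
translate([966, 1114, 0]) cylinder(h = 670, r = 39);


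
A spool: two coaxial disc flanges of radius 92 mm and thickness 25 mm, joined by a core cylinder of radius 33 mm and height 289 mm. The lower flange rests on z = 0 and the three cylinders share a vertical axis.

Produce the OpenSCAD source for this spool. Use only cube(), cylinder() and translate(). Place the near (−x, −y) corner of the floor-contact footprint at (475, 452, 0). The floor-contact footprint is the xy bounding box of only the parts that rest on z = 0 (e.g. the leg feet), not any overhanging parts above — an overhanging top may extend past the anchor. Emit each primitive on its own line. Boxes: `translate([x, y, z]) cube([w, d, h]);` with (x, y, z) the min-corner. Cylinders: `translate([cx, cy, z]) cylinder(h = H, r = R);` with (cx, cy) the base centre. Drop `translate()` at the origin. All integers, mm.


translate([567, 544, 0]) cylinder(h = 25, r = 92);
translate([567, 544, 25]) cylinder(h = 289, r = 33);
translate([567, 544, 314]) cylinder(h = 25, r = 92);


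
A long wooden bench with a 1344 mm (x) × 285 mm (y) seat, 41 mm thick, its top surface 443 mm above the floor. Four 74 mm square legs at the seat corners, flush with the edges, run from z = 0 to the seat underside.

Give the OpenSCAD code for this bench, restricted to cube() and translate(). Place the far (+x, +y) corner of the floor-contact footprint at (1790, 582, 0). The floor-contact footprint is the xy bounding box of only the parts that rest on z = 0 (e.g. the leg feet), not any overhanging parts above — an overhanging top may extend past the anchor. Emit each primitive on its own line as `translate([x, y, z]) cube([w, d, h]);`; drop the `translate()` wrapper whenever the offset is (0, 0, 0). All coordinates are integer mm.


translate([446, 297, 402]) cube([1344, 285, 41]);
translate([446, 297, 0]) cube([74, 74, 402]);
translate([446, 508, 0]) cube([74, 74, 402]);
translate([1716, 297, 0]) cube([74, 74, 402]);
translate([1716, 508, 0]) cube([74, 74, 402]);


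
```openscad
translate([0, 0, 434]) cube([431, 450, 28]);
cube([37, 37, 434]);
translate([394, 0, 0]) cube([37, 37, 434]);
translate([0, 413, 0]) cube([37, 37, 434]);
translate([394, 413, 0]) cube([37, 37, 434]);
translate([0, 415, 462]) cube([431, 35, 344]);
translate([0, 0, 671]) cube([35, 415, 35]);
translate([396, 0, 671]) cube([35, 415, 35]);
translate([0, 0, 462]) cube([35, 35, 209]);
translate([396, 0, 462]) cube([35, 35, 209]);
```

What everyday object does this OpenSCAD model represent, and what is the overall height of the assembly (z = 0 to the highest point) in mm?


A chair. The overall height is 806 mm.

A slab on four corner posts with a tall panel at the back — a chair. The seat slab sits at z = 434 with thickness 28, and the 344 mm backrest starts at the seat top, so the overall height is 434 + 28 + 344 = 806 mm.


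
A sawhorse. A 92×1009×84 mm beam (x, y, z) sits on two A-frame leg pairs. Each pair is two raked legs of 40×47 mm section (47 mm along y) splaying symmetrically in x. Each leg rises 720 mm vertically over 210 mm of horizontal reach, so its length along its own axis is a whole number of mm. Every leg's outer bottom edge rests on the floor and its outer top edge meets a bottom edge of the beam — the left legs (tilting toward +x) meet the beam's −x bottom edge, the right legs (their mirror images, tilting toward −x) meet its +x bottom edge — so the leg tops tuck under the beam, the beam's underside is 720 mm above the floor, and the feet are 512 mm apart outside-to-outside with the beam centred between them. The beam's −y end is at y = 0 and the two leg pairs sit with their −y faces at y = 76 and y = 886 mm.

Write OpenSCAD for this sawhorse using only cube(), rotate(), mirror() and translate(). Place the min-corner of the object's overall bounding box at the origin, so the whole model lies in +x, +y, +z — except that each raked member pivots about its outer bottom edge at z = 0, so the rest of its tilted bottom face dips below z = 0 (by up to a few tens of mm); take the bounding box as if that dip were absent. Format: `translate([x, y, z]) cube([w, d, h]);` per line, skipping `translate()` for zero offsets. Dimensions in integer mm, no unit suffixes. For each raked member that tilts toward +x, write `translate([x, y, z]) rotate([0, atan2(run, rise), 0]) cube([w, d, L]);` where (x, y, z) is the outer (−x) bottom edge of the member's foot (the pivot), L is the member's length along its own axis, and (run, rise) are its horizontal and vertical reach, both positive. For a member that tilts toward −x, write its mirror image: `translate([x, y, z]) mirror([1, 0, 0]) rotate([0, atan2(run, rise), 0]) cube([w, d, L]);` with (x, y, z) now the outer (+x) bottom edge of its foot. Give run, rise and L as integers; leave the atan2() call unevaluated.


// leg length = √(210² + 720²) = 750
// right-leg outer foot x = 2·210 + 92 = 512
// beam min-corner = (210, 0, 720)
translate([210, 0, 720]) cube([92, 1009, 84]);
translate([0, 76, 0]) rotate([0, atan2(210, 720), 0]) cube([40, 47, 750]);
translate([512, 76, 0]) mirror([1, 0, 0]) rotate([0, atan2(210, 720), 0]) cube([40, 47, 750]);
translate([0, 886, 0]) rotate([0, atan2(210, 720), 0]) cube([40, 47, 750]);
translate([512, 886, 0]) mirror([1, 0, 0]) rotate([0, atan2(210, 720), 0]) cube([40, 47, 750]);


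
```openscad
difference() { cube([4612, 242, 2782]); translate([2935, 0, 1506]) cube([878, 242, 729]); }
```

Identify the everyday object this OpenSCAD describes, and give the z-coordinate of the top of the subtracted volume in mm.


A wall with a window opening. The window head height is 2235 mm.

A wall with a rectangular opening subtracted — a window. Sill at z = 1506, opening 729 mm tall, so the head is at 1506 + 729 = 2235 mm.


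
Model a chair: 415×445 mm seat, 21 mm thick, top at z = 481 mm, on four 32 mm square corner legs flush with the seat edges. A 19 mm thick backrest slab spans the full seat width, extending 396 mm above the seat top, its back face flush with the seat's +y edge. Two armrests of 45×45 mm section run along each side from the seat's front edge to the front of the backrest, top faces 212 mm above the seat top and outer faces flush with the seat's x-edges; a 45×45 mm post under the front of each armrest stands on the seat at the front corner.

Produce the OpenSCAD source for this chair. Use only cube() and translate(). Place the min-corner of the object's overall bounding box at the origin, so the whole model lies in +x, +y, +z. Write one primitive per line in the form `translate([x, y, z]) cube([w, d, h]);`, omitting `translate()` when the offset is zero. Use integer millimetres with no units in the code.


// leg_h = 481 - 21 = 460
// arm post h = 212 - 45 = 167
translate([0, 0, 460]) cube([415, 445, 21]);
cube([32, 32, 460]);
translate([383, 0, 0]) cube([32, 32, 460]);
translate([0, 413, 0]) cube([32, 32, 460]);
translate([383, 413, 0]) cube([32, 32, 460]);
translate([0, 426, 481]) cube([415, 19, 396]);
translate([0, 0, 648]) cube([45, 426, 45]);
translate([370, 0, 648]) cube([45, 426, 45]);
translate([0, 0, 481]) cube([45, 45, 167]);
translate([370, 0, 481]) cube([45, 45, 167]);


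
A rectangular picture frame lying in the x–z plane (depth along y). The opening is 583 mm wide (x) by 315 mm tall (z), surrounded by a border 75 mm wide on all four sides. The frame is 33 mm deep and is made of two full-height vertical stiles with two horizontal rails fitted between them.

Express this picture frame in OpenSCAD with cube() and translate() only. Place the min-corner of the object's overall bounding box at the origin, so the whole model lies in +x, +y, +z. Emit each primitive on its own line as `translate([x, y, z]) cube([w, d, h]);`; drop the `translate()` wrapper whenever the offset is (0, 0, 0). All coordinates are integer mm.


cube([75, 33, 465]);
translate([658, 0, 0]) cube([75, 33, 465]);
translate([75, 0, 0]) cube([583, 33, 75]);
translate([75, 0, 390]) cube([583, 33, 75]);


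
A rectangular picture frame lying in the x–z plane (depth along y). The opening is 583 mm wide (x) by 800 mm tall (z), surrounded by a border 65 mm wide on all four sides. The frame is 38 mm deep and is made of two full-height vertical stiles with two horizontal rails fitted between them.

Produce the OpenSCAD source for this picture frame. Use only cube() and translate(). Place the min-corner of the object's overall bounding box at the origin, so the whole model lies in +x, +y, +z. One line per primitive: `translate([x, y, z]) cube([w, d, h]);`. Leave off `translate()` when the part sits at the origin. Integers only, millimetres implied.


cube([65, 38, 930]);
translate([648, 0, 0]) cube([65, 38, 930]);
translate([65, 0, 0]) cube([583, 38, 65]);
translate([65, 0, 865]) cube([583, 38, 65]);


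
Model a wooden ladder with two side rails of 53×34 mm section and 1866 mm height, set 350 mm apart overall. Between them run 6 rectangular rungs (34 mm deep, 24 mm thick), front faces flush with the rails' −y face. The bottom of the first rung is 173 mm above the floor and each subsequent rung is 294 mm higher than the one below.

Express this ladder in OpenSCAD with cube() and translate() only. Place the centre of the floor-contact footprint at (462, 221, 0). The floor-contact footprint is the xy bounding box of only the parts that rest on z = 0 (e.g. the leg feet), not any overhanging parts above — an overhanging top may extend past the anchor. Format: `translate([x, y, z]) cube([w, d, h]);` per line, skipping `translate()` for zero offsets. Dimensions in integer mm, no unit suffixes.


// rung span = 350 - 2*53 = 244
// rung[k] z = 173 + k*294
translate([287, 204, 0]) cube([53, 34, 1866]);
translate([584, 204, 0]) cube([53, 34, 1866]);
translate([340, 204, 173]) cube([244, 34, 24]);
translate([340, 204, 467]) cube([244, 34, 24]);
translate([340, 204, 761]) cube([244, 34, 24]);
translate([340, 204, 1055]) cube([244, 34, 24]);
translate([340, 204, 1349]) cube([244, 34, 24]);
translate([340, 204, 1643]) cube([244, 34, 24]);


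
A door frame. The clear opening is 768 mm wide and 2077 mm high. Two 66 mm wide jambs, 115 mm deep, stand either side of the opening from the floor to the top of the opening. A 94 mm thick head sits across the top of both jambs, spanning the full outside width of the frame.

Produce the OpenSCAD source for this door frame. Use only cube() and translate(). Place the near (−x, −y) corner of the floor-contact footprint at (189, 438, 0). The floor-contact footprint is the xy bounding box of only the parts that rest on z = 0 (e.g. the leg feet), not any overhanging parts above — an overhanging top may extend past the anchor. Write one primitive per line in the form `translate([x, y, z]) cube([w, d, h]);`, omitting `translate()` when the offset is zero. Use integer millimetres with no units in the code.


translate([189, 438, 0]) cube([66, 115, 2077]);
translate([1023, 438, 0]) cube([66, 115, 2077]);
translate([189, 438, 2077]) cube([900, 115, 94]);


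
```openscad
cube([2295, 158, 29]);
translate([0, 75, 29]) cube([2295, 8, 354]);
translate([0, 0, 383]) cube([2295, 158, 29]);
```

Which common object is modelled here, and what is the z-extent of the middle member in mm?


An I-beam. The web height is 354 mm.

Two wide flanges with a thin centred web — an I-beam. Overall 412 mm minus two 29 mm flanges gives a web of 412 − 2·29 = 354 mm.


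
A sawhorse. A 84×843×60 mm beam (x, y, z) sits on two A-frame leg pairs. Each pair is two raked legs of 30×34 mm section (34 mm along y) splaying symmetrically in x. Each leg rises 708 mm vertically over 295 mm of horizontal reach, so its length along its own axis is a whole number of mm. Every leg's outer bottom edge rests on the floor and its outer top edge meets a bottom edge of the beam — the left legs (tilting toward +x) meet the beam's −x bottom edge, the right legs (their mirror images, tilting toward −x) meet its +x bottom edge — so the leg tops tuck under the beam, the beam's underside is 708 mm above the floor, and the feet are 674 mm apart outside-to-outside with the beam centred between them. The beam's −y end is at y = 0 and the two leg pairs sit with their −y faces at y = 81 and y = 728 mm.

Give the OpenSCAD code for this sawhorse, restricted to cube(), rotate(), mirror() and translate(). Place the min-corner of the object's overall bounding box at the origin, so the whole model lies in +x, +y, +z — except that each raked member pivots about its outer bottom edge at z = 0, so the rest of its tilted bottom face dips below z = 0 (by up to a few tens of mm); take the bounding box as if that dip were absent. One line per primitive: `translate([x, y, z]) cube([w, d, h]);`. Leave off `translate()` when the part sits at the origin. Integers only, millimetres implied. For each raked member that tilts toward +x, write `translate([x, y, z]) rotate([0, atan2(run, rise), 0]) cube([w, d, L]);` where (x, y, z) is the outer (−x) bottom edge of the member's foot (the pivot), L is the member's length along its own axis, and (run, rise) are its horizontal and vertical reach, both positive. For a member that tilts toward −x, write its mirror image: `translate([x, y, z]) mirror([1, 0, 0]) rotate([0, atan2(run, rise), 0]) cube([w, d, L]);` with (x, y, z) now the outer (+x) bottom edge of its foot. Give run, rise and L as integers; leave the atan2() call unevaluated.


translate([295, 0, 708]) cube([84, 843, 60]);
translate([0, 81, 0]) rotate([0, atan2(295, 708), 0]) cube([30, 34, 767]);
translate([674, 81, 0]) mirror([1, 0, 0]) rotate([0, atan2(295, 708), 0]) cube([30, 34, 767]);
translate([0, 728, 0]) rotate([0, atan2(295, 708), 0]) cube([30, 34, 767]);
translate([674, 728, 0]) mirror([1, 0, 0]) rotate([0, atan2(295, 708), 0]) cube([30, 34, 767]);


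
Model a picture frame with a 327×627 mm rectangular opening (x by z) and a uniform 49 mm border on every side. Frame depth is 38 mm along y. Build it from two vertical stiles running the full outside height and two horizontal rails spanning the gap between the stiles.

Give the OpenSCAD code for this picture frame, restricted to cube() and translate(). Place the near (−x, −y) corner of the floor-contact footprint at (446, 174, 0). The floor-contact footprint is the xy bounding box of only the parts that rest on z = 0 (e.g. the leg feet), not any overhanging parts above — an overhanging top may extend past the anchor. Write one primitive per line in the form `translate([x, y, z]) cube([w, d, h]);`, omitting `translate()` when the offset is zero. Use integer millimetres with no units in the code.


translate([446, 174, 0]) cube([49, 38, 725]);
translate([822, 174, 0]) cube([49, 38, 725]);
translate([495, 174, 0]) cube([327, 38, 49]);
translate([495, 174, 676]) cube([327, 38, 49]);


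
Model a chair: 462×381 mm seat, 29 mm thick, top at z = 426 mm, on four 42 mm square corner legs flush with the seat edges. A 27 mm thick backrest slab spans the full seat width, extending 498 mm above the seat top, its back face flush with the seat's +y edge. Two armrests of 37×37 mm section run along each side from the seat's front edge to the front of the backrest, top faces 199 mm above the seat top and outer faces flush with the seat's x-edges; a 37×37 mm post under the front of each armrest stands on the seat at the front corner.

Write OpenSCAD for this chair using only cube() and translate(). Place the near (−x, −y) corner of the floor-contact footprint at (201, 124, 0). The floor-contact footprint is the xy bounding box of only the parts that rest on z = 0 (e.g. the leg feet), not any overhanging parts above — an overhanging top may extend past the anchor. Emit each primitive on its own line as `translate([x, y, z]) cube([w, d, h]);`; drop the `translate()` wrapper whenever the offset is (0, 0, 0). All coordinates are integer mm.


// leg_h = 426 - 29 = 397
// arm post h = 199 - 37 = 162
translate([201, 124, 397]) cube([462, 381, 29]);
translate([201, 124, 0]) cube([42, 42, 397]);
translate([621, 124, 0]) cube([42, 42, 397]);
translate([201, 463, 0]) cube([42, 42, 397]);
translate([621, 463, 0]) cube([42, 42, 397]);
translate([201, 478, 426]) cube([462, 27, 498]);
translate([201, 124, 588]) cube([37, 354, 37]);
translate([626, 124, 588]) cube([37, 354, 37]);
translate([201, 124, 426]) cube([37, 37, 162]);
translate([626, 124, 426]) cube([37, 37, 162]);
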